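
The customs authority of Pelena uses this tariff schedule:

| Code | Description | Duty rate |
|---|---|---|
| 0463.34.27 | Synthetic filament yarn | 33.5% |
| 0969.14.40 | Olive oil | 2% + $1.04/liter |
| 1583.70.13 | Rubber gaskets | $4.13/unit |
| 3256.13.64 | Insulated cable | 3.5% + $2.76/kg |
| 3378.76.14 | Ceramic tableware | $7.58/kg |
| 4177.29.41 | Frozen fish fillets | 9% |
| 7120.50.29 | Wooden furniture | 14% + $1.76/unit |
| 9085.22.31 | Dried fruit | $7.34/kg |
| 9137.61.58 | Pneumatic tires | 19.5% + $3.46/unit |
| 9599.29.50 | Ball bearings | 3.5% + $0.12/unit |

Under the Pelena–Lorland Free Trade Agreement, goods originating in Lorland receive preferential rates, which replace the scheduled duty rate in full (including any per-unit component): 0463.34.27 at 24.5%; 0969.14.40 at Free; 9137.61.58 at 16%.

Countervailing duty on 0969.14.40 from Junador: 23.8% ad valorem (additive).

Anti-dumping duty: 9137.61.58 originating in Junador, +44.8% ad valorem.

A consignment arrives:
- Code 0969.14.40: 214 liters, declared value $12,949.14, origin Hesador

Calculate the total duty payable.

Line 1 (0969.14.40, Hesador, 214 liters, $12,949.14):
Base rate for 0969.14.40 is 2% + $1.04/liter.
0969.14.40 has an FTA preferential rate, but origin Hesador is not Lorland; base rate stands.
The additional-duty order on 0969.14.40 targets Junador, not Hesador; it does not apply.
Duty = $12,949.14 × 2% + 214 × $1.04 = $481.54.

$481.54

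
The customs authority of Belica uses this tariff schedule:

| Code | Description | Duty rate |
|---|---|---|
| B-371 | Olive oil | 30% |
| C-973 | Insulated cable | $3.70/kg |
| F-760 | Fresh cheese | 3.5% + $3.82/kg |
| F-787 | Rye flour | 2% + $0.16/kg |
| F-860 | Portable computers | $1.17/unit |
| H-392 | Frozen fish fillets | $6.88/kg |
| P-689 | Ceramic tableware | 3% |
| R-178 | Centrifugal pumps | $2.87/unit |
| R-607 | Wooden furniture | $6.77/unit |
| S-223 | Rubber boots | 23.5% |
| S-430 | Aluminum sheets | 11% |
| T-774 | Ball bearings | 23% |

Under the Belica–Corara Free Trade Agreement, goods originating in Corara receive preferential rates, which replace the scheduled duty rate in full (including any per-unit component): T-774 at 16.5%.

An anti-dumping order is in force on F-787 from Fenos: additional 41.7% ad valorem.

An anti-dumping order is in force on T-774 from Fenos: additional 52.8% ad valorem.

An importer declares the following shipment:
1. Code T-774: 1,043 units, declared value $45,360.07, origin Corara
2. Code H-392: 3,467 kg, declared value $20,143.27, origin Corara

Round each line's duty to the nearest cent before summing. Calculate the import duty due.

Line 1 (T-774, Corara, 1,043 units, $45,360.07):
Base rate for T-774 is 23%.
Origin Corara qualifies under the Belica–Corara agreement and T-774 is covered: preferential rate 16.5% applies instead.
The additional-duty order on T-774 targets Fenos, not Corara; it does not apply.
Duty = $45,360.07 × 16.5% = $7,484.41.
Line 2 (H-392, Corara, 3,467 kg, $20,143.27):
Base rate for H-392 is $6.88/kg.
Origin Corara is the FTA partner but H-392 is not on the preference list; base rate stands.
Duty = 3,467 × $6.88 = $23,852.96.
Total = $7,484.41 + $23,852.96 = $31,337.37.

$31,337.37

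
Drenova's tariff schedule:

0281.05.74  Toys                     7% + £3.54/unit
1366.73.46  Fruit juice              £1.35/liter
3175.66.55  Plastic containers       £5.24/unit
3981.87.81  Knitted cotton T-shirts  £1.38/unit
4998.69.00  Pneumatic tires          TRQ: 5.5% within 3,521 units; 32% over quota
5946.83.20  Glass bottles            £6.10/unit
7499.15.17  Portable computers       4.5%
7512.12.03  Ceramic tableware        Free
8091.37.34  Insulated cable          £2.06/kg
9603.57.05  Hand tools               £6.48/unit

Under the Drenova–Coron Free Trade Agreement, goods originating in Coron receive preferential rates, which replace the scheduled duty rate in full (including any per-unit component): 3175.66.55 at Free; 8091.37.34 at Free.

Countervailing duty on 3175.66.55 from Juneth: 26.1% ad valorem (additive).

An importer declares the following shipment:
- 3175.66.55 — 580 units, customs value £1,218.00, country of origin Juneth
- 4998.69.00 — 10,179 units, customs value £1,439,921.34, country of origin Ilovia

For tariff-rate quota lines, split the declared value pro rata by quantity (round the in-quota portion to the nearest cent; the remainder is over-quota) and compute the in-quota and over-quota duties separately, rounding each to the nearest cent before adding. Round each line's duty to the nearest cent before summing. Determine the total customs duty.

Line 1 (3175.66.55, Juneth, 580 units, £1,218.00):
Base rate for 3175.66.55 is £5.24/unit.
3175.66.55 has an FTA preferential rate, but origin Juneth is not Coron; base rate stands.
Additional duty on 3175.66.55 from Juneth: +26.1% ad valorem. Applied ad valorem rate = 26.1%.
Duty = £1,218.00 × 26.1% + 580 × £5.24 = £3,357.10.
Line 2 (4998.69.00, Ilovia, 10,179 units, £1,439,921.34):
Code 4998.69.00 is under a tariff-rate quota (threshold 3,521 units). In-quota: 3,521 units at 5.5%; over-quota: 6,658 units at 32%.
Pro-rata value split: in-quota = £1,439,921.34 × 3,521/10,179 = £498,080.66; over-quota = £1,439,921.34 − £498,080.66 = £941,840.68.
In-quota duty = £498,080.66 × 5.5% = £27,394.44. Over-quota duty = £941,840.68 × 32% = £301,389.02.
Line duty = £27,394.44 + £301,389.02 = £328,783.46.
Total = £3,357.10 + £328,783.46 = £332,140.56.

£332,140.56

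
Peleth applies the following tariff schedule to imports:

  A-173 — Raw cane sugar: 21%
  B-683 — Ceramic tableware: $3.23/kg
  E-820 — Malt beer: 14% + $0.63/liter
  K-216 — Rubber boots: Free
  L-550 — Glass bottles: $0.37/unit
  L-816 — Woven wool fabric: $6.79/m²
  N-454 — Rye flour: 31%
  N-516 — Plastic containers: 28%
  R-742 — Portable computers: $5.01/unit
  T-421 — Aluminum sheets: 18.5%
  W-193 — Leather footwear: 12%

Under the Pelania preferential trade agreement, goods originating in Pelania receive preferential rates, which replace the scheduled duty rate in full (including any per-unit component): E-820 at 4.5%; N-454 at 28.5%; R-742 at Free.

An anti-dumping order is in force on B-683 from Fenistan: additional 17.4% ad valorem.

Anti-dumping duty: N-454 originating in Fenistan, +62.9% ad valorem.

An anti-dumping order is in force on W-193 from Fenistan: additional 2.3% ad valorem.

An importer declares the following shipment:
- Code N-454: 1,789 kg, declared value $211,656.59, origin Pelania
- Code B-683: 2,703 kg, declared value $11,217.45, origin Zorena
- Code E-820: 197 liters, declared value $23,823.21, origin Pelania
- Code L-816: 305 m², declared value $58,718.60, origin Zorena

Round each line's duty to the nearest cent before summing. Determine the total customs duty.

Line 1 (N-454, Pelania, 1,789 kg, $211,656.59):
Base rate for N-454 is 31%.
Origin Pelania qualifies under the Peleth–Pelania agreement and N-454 is covered: preferential rate 28.5% applies instead.
The additional-duty order on N-454 targets Fenistan, not Pelania; it does not apply.
Duty = $211,656.59 × 28.5% = $60,322.13.
Line 2 (B-683, Zorena, 2,703 kg, $11,217.45):
Base rate for B-683 is $3.23/kg.
The additional-duty order on B-683 targets Fenistan, not Zorena; it does not apply.
Duty = 2,703 × $3.23 = $8,730.69.
Line 3 (E-820, Pelania, 197 liters, $23,823.21):
Base rate for E-820 is 14% + $0.63/liter.
Origin Pelania qualifies under the Peleth–Pelania agreement and E-820 is covered: preferential rate 4.5% applies instead.
Duty = $23,823.21 × 4.5% = $1,072.04.
Line 4 (L-816, Zorena, 305 m², $58,718.60):
Base rate for L-816 is $6.79/m².
Duty = 305 × $6.79 = $2,070.95.
Total = $60,322.13 + $8,730.69 + $1,072.04 + $2,070.95 = $72,195.81.

$72,195.81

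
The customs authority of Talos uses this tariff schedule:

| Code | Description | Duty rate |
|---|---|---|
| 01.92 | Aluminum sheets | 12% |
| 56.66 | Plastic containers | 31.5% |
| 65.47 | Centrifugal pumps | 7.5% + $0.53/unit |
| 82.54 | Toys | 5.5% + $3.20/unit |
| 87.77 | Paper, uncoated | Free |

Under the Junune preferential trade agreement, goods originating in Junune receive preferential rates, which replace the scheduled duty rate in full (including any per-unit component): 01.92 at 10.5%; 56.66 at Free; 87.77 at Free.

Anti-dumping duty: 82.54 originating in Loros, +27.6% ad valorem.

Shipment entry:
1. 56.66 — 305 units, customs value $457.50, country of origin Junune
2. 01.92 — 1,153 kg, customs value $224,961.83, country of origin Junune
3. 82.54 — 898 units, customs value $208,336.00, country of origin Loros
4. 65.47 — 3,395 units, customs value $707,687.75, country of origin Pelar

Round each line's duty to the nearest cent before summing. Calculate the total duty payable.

Line 1 (56.66, Junune, 305 units, $457.50):
Base rate for 56.66 is 31.5%.
Origin Junune qualifies under the Talos–Junune agreement and 56.66 is covered: preferential rate Free applies instead.
Duty = $457.50 × 0% = $0.00.
Line 2 (01.92, Junune, 1,153 kg, $224,961.83):
Base rate for 01.92 is 12%.
Origin Junune qualifies under the Talos–Junune agreement and 01.92 is covered: preferential rate 10.5% applies instead.
Duty = $224,961.83 × 10.5% = $23,620.99.
Line 3 (82.54, Loros, 898 units, $208,336.00):
Base rate for 82.54 is 5.5% + $3.20/unit.
Additional duty on 82.54 from Loros: +27.6%. Applied ad valorem rate: 5.5% + 27.6% = 33.1%.
Duty = $208,336.00 × 33.1% + 898 × $3.20 = $71,832.82.
Line 4 (65.47, Pelar, 3,395 units, $707,687.75):
Base rate for 65.47 is 7.5% + $0.53/unit.
Duty = $707,687.75 × 7.5% + 3,395 × $0.53 = $54,875.93.
Total = $0.00 + $23,620.99 + $71,832.82 + $54,875.93 = $150,329.74.

$150,329.74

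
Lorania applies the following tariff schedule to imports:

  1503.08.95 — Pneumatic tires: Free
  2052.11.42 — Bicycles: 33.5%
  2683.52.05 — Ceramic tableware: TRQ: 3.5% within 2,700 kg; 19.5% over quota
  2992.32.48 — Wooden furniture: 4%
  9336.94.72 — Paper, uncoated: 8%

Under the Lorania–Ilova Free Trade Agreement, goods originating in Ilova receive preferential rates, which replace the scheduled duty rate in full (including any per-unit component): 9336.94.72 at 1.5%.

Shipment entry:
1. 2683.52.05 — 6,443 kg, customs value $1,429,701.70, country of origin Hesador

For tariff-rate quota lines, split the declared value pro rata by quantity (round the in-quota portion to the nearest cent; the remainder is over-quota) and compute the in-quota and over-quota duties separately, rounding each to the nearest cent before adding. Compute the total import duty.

Line 1 (2683.52.05, Hesador, 6,443 kg, $1,429,701.70):
Code 2683.52.05 is under a tariff-rate quota (threshold 2,700 kg). In-quota: 2,700 kg at 3.5%; over-quota: 3,743 kg at 19.5%.
Pro-rata value split: in-quota = $1,429,701.70 × 2,700/6,443 = $599,130.00; over-quota = $1,429,701.70 − $599,130.00 = $830,571.70.
In-quota duty = $599,130.00 × 3.5% = $20,969.55. Over-quota duty = $830,571.70 × 19.5% = $161,961.48.
Line duty = $20,969.55 + $161,961.48 = $182,931.03.

$182,931.03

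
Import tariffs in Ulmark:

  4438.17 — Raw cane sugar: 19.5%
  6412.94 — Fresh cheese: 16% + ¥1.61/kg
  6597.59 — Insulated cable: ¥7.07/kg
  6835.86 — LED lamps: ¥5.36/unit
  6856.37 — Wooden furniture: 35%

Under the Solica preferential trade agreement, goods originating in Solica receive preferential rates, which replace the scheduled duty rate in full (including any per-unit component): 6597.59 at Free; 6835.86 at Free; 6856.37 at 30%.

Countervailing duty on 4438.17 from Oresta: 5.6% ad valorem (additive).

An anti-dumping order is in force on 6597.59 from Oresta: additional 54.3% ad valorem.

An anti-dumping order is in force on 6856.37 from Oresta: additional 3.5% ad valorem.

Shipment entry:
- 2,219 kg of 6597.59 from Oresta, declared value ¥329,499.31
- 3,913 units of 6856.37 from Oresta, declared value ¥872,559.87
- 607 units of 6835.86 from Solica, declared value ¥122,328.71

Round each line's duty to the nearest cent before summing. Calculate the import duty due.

¥530,542.01

Line 1 (6597.59, Oresta, 2,219 kg, ¥329,499.31):
Base rate for 6597.59 is ¥7.07/kg.
6597.59 has an FTA preferential rate, but origin Oresta is not Solica; base rate stands.
Additional duty on 6597.59 from Oresta: +54.3% ad valorem. Applied ad valorem rate = 54.3%.
Duty = ¥329,499.31 × 54.3% + 2,219 × ¥7.07 = ¥194,606.46.
Line 2 (6856.37, Oresta, 3,913 units, ¥872,559.87):
Base rate for 6856.37 is 35%.
6856.37 has an FTA preferential rate, but origin Oresta is not Solica; base rate stands.
Additional duty on 6856.37 from Oresta: +3.5%. Applied ad valorem rate: 35% + 3.5% = 38.5%.
Duty = ¥872,559.87 × 38.5% = ¥335,935.55.
Line 3 (6835.86, Solica, 607 units, ¥122,328.71):
Base rate for 6835.86 is ¥5.36/unit.
Origin Solica qualifies under the Ulmark–Solica agreement and 6835.86 is covered: preferential rate Free applies instead.
Duty = ¥122,328.71 × 0% = ¥0.00.
Total = ¥194,606.46 + ¥335,935.55 + ¥0.00 = ¥530,542.01.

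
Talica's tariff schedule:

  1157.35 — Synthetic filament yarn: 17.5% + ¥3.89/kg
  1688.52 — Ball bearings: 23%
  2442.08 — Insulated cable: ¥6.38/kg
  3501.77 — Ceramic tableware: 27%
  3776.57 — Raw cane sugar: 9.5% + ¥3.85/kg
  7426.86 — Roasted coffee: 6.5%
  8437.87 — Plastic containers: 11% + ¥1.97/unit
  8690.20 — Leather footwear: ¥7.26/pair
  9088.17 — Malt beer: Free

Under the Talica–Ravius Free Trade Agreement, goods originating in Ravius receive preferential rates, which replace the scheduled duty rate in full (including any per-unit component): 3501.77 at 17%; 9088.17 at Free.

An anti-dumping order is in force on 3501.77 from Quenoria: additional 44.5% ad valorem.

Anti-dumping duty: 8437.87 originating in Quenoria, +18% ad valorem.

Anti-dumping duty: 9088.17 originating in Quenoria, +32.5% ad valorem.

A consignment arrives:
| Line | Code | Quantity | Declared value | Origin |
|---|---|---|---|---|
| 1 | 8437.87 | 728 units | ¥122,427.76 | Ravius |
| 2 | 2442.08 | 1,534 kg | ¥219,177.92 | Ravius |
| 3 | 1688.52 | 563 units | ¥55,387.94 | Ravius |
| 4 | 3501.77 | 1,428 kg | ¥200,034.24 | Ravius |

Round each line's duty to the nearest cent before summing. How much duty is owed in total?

¥71,433.18

Line 1 (8437.87, Ravius, 728 units, ¥122,427.76):
Base rate for 8437.87 is 11% + ¥1.97/unit.
Origin Ravius is the FTA partner but 8437.87 is not on the preference list; base rate stands.
The additional-duty order on 8437.87 targets Quenoria, not Ravius; it does not apply.
Duty = ¥122,427.76 × 11% + 728 × ¥1.97 = ¥14,901.21.
Line 2 (2442.08, Ravius, 1,534 kg, ¥219,177.92):
Base rate for 2442.08 is ¥6.38/kg.
Origin Ravius is the FTA partner but 2442.08 is not on the preference list; base rate stands.
Duty = 1,534 × ¥6.38 = ¥9,786.92.
Line 3 (1688.52, Ravius, 563 units, ¥55,387.94):
Base rate for 1688.52 is 23%.
Origin Ravius is the FTA partner but 1688.52 is not on the preference list; base rate stands.
Duty = ¥55,387.94 × 23% = ¥12,739.23.
Line 4 (3501.77, Ravius, 1,428 kg, ¥200,034.24):
Base rate for 3501.77 is 27%.
Origin Ravius qualifies under the Talica–Ravius agreement and 3501.77 is covered: preferential rate 17% applies instead.
The additional-duty order on 3501.77 targets Quenoria, not Ravius; it does not apply.
Duty = ¥200,034.24 × 17% = ¥34,005.82.
Total = ¥14,901.21 + ¥9,786.92 + ¥12,739.23 + ¥34,005.82 = ¥71,433.18.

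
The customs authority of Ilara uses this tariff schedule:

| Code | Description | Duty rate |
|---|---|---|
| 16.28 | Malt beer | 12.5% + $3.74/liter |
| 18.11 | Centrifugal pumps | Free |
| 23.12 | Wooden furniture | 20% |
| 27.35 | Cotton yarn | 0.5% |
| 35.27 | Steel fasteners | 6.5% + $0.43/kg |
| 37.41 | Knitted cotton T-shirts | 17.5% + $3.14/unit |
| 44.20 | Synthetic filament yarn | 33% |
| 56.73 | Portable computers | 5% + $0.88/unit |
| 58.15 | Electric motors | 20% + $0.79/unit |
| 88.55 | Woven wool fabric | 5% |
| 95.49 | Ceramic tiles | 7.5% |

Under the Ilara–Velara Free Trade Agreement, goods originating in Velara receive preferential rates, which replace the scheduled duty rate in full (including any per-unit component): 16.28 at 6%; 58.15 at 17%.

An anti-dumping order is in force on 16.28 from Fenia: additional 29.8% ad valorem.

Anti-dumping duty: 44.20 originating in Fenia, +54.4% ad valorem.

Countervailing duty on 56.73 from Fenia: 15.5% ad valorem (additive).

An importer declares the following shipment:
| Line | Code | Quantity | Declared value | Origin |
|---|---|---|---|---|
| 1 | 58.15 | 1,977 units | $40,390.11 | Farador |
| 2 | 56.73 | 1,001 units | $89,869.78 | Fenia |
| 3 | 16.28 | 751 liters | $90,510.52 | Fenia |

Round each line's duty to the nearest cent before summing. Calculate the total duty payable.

$70,038.72

Line 1 (58.15, Farador, 1,977 units, $40,390.11):
Base rate for 58.15 is 20% + $0.79/unit.
58.15 has an FTA preferential rate, but origin Farador is not Velara; base rate stands.
Duty = $40,390.11 × 20% + 1,977 × $0.79 = $9,639.85.
Line 2 (56.73, Fenia, 1,001 units, $89,869.78):
Base rate for 56.73 is 5% + $0.88/unit.
Additional duty on 56.73 from Fenia: +15.5%. Applied ad valorem rate: 5% + 15.5% = 20.5%.
Duty = $89,869.78 × 20.5% + 1,001 × $0.88 = $19,304.18.
Line 3 (16.28, Fenia, 751 liters, $90,510.52):
Base rate for 16.28 is 12.5% + $3.74/liter.
16.28 has an FTA preferential rate, but origin Fenia is not Velara; base rate stands.
Additional duty on 16.28 from Fenia: +29.8%. Applied ad valorem rate: 12.5% + 29.8% = 42.3%.
Duty = $90,510.52 × 42.3% + 751 × $3.74 = $41,094.69.
Total = $9,639.85 + $19,304.18 + $41,094.69 = $70,038.72.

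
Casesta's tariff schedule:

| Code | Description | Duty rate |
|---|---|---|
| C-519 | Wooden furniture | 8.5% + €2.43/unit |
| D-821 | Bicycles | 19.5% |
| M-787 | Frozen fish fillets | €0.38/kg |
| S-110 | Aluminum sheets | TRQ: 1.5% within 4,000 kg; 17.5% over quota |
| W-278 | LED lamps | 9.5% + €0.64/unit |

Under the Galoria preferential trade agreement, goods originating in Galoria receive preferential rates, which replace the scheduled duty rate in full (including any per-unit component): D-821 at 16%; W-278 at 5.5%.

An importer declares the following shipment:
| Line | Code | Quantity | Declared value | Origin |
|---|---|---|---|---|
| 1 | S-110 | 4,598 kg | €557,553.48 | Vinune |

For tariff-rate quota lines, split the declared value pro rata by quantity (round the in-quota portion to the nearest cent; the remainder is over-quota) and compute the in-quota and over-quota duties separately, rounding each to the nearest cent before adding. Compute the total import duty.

Line 1 (S-110, Vinune, 4,598 kg, €557,553.48):
Code S-110 is under a tariff-rate quota (threshold 4,000 kg). In-quota: 4,000 kg at 1.5%; over-quota: 598 kg at 17.5%.
Pro-rata value split: in-quota = €557,553.48 × 4,000/4,598 = €485,040.00; over-quota = €557,553.48 − €485,040.00 = €72,513.48.
In-quota duty = €485,040.00 × 1.5% = €7,275.60. Over-quota duty = €72,513.48 × 17.5% = €12,689.86.
Line duty = €7,275.60 + €12,689.86 = €19,965.46.

€19,965.46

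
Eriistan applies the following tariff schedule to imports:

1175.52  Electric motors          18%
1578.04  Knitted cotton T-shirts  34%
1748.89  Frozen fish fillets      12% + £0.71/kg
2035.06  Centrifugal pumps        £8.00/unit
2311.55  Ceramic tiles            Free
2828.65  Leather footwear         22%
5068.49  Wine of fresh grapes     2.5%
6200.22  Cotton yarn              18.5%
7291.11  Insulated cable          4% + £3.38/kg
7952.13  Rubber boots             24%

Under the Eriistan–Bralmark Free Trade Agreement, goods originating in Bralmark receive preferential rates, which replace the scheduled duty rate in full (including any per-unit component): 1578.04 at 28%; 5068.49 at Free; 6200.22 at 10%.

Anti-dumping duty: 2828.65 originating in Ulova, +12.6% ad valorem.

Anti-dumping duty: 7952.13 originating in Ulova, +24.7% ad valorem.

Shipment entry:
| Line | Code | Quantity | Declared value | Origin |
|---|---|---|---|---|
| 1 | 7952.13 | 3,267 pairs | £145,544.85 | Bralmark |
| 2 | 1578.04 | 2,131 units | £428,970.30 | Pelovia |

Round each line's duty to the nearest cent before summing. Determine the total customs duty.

Line 1 (7952.13, Bralmark, 3,267 pairs, £145,544.85):
Base rate for 7952.13 is 24%.
Origin Bralmark is the FTA partner but 7952.13 is not on the preference list; base rate stands.
The additional-duty order on 7952.13 targets Ulova, not Bralmark; it does not apply.
Duty = £145,544.85 × 24% = £34,930.76.
Line 2 (1578.04, Pelovia, 2,131 units, £428,970.30):
Base rate for 1578.04 is 34%.
1578.04 has an FTA preferential rate, but origin Pelovia is not Bralmark; base rate stands.
Duty = £428,970.30 × 34% = £145,849.90.
Total = £34,930.76 + £145,849.90 = £180,780.66.

£180,780.66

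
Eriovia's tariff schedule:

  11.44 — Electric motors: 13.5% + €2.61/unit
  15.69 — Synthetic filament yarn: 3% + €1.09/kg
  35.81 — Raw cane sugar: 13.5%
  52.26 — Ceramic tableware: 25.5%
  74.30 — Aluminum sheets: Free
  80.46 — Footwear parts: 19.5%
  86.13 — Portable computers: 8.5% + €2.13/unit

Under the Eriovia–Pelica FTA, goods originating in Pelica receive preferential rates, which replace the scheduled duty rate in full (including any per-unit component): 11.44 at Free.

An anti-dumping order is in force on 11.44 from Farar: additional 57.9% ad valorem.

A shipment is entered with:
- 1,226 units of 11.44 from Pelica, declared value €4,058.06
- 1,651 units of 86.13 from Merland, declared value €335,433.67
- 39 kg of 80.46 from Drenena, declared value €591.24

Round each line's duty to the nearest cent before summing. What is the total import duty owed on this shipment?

€32,143.78

Line 1 (11.44, Pelica, 1,226 units, €4,058.06):
Base rate for 11.44 is 13.5% + €2.61/unit.
Origin Pelica qualifies under the Eriovia–Pelica agreement and 11.44 is covered: preferential rate Free applies instead.
The additional-duty order on 11.44 targets Farar, not Pelica; it does not apply.
Duty = €4,058.06 × 0% = €0.00.
Line 2 (86.13, Merland, 1,651 units, €335,433.67):
Base rate for 86.13 is 8.5% + €2.13/unit.
Duty = €335,433.67 × 8.5% + 1,651 × €2.13 = €32,028.49.
Line 3 (80.46, Drenena, 39 kg, €591.24):
Base rate for 80.46 is 19.5%.
Duty = €591.24 × 19.5% = €115.29.
Total = €0.00 + €32,028.49 + €115.29 = €32,143.78.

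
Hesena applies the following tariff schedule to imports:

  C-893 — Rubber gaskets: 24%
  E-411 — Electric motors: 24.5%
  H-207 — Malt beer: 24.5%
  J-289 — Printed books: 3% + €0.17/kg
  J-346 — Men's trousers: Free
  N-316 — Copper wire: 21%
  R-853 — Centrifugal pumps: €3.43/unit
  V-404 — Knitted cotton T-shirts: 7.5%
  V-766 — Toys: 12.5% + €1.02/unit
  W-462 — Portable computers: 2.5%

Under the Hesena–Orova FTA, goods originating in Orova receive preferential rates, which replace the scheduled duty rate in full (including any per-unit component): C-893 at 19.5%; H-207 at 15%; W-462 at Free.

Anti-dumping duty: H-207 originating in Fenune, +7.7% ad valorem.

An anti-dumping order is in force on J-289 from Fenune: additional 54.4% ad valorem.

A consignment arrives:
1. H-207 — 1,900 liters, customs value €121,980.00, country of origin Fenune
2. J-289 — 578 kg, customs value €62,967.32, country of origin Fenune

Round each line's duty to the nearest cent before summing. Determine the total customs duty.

Line 1 (H-207, Fenune, 1,900 liters, €121,980.00):
Base rate for H-207 is 24.5%.
H-207 has an FTA preferential rate, but origin Fenune is not Orova; base rate stands.
Additional duty on H-207 from Fenune: +7.7%. Applied ad valorem rate: 24.5% + 7.7% = 32.2%.
Duty = €121,980.00 × 32.2% = €39,277.56.
Line 2 (J-289, Fenune, 578 kg, €62,967.32):
Base rate for J-289 is 3% + €0.17/kg.
Additional duty on J-289 from Fenune: +54.4%. Applied ad valorem rate: 3% + 54.4% = 57.4%.
Duty = €62,967.32 × 57.4% + 578 × €0.17 = €36,241.50.
Total = €39,277.56 + €36,241.50 = €75,519.06.

€75,519.06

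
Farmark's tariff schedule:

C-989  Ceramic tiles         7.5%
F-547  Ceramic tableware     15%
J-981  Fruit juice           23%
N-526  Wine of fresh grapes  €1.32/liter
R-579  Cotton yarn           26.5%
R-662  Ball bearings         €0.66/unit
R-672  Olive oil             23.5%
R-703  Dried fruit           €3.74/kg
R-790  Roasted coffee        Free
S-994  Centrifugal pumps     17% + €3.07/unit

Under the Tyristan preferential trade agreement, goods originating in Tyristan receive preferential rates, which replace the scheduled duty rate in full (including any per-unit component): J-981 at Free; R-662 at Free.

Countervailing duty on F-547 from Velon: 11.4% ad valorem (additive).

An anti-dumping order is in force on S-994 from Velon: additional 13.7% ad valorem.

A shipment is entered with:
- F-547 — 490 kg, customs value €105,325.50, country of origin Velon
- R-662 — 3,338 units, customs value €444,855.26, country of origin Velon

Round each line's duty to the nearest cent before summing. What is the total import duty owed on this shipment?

€30,009.01

Line 1 (F-547, Velon, 490 kg, €105,325.50):
Base rate for F-547 is 15%.
Additional duty on F-547 from Velon: +11.4%. Applied ad valorem rate: 15% + 11.4% = 26.4%.
Duty = €105,325.50 × 26.4% = €27,805.93.
Line 2 (R-662, Velon, 3,338 units, €444,855.26):
Base rate for R-662 is €0.66/unit.
R-662 has an FTA preferential rate, but origin Velon is not Tyristan; base rate stands.
Duty = 3,338 × €0.66 = €2,203.08.
Total = €27,805.93 + €2,203.08 = €30,009.01.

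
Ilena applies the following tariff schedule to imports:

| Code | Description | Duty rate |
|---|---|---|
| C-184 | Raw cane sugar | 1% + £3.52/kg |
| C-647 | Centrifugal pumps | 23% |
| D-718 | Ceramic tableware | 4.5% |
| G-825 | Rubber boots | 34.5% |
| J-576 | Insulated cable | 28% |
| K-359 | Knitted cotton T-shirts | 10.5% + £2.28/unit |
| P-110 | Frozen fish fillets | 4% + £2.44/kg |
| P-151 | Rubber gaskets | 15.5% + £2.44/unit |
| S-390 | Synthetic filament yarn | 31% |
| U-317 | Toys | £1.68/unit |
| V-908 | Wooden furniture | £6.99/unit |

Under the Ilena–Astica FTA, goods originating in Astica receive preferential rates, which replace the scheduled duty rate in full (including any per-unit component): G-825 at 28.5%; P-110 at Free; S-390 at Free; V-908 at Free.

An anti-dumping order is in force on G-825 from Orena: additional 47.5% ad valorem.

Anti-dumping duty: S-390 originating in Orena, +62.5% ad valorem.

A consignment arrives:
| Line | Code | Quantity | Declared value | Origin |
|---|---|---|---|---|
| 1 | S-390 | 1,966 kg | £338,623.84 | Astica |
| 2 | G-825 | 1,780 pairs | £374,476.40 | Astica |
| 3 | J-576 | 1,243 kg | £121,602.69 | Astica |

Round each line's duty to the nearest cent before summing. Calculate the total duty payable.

Line 1 (S-390, Astica, 1,966 kg, £338,623.84):
Base rate for S-390 is 31%.
Origin Astica qualifies under the Ilena–Astica agreement and S-390 is covered: preferential rate Free applies instead.
The additional-duty order on S-390 targets Orena, not Astica; it does not apply.
Duty = £338,623.84 × 0% = £0.00.
Line 2 (G-825, Astica, 1,780 pairs, £374,476.40):
Base rate for G-825 is 34.5%.
Origin Astica qualifies under the Ilena–Astica agreement and G-825 is covered: preferential rate 28.5% applies instead.
The additional-duty order on G-825 targets Orena, not Astica; it does not apply.
Duty = £374,476.40 × 28.5% = £106,725.77.
Line 3 (J-576, Astica, 1,243 kg, £121,602.69):
Base rate for J-576 is 28%.
Origin Astica is the FTA partner but J-576 is not on the preference list; base rate stands.
Duty = £121,602.69 × 28% = £34,048.75.
Total = £0.00 + £106,725.77 + £34,048.75 = £140,774.52.

£140,774.52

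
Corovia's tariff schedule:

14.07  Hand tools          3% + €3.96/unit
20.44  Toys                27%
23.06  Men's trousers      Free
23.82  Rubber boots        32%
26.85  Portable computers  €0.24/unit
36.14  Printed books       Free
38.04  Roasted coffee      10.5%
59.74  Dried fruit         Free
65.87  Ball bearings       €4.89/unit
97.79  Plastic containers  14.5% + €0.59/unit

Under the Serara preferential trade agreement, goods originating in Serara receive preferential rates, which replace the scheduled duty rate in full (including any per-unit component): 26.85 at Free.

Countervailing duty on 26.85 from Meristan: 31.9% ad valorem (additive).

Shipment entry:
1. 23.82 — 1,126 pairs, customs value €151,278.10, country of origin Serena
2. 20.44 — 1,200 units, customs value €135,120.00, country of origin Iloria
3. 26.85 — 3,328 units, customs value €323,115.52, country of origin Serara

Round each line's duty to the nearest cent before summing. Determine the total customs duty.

€84,891.39

Line 1 (23.82, Serena, 1,126 pairs, €151,278.10):
Base rate for 23.82 is 32%.
Duty = €151,278.10 × 32% = €48,408.99.
Line 2 (20.44, Iloria, 1,200 units, €135,120.00):
Base rate for 20.44 is 27%.
Duty = €135,120.00 × 27% = €36,482.40.
Line 3 (26.85, Serara, 3,328 units, €323,115.52):
Base rate for 26.85 is €0.24/unit.
Origin Serara qualifies under the Corovia–Serara agreement and 26.85 is covered: preferential rate Free applies instead.
The additional-duty order on 26.85 targets Meristan, not Serara; it does not apply.
Duty = €323,115.52 × 0% = €0.00.
Total = €48,408.99 + €36,482.40 + €0.00 = €84,891.39.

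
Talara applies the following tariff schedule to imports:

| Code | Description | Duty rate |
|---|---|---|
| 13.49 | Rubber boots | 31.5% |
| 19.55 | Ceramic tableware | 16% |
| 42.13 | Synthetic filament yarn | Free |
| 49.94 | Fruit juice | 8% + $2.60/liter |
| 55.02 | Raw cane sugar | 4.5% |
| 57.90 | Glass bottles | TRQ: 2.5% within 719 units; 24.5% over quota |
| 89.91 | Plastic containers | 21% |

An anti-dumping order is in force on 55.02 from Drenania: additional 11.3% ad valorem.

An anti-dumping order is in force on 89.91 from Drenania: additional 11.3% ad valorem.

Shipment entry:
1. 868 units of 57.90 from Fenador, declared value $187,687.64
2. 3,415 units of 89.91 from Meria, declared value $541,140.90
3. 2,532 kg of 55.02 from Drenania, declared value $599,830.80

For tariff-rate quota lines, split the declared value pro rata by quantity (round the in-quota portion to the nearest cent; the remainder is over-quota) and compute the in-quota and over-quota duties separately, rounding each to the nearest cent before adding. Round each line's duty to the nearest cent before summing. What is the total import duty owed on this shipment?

Line 1 (57.90, Fenador, 868 units, $187,687.64):
Code 57.90 is under a tariff-rate quota (threshold 719 units). In-quota: 719 units at 2.5%; over-quota: 149 units at 24.5%.
Pro-rata value split: in-quota = $187,687.64 × 719/868 = $155,469.37; over-quota = $187,687.64 − $155,469.37 = $32,218.27.
In-quota duty = $155,469.37 × 2.5% = $3,886.73. Over-quota duty = $32,218.27 × 24.5% = $7,893.48.
Line duty = $3,886.73 + $7,893.48 = $11,780.21.
Line 2 (89.91, Meria, 3,415 units, $541,140.90):
Base rate for 89.91 is 21%.
The additional-duty order on 89.91 targets Drenania, not Meria; it does not apply.
Duty = $541,140.90 × 21% = $113,639.59.
Line 3 (55.02, Drenania, 2,532 kg, $599,830.80):
Base rate for 55.02 is 4.5%.
Additional duty on 55.02 from Drenania: +11.3%. Applied ad valorem rate: 4.5% + 11.3% = 15.8%.
Duty = $599,830.80 × 15.8% = $94,773.27.
Total = $11,780.21 + $113,639.59 + $94,773.27 = $220,193.07.

$220,193.07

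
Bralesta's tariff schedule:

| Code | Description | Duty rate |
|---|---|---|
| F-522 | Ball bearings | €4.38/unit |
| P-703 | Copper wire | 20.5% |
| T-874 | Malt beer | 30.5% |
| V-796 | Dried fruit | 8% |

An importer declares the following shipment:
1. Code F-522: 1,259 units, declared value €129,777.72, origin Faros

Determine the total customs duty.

€5,514.42

Line 1 (F-522, Faros, 1,259 units, €129,777.72):
Base rate for F-522 is €4.38/unit.
Duty = 1,259 × €4.38 = €5,514.42.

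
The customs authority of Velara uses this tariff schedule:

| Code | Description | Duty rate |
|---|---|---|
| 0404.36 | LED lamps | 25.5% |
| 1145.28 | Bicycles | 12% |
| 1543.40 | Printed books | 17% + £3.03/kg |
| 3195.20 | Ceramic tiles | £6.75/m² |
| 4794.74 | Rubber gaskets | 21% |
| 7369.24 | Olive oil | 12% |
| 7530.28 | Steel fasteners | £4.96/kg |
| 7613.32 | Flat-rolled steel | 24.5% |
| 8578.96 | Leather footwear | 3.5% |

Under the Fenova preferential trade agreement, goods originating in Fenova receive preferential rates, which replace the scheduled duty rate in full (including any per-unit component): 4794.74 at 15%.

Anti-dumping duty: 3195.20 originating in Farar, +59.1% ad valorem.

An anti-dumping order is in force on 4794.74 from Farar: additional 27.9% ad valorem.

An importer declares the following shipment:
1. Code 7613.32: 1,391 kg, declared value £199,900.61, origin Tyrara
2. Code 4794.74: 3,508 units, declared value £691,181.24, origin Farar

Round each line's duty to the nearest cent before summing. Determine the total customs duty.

£386,963.28

Line 1 (7613.32, Tyrara, 1,391 kg, £199,900.61):
Base rate for 7613.32 is 24.5%.
Duty = £199,900.61 × 24.5% = £48,975.65.
Line 2 (4794.74, Farar, 3,508 units, £691,181.24):
Base rate for 4794.74 is 21%.
4794.74 has an FTA preferential rate, but origin Farar is not Fenova; base rate stands.
Additional duty on 4794.74 from Farar: +27.9%. Applied ad valorem rate: 21% + 27.9% = 48.9%.
Duty = £691,181.24 × 48.9% = £337,987.63.
Total = £48,975.65 + £337,987.63 = £386,963.28.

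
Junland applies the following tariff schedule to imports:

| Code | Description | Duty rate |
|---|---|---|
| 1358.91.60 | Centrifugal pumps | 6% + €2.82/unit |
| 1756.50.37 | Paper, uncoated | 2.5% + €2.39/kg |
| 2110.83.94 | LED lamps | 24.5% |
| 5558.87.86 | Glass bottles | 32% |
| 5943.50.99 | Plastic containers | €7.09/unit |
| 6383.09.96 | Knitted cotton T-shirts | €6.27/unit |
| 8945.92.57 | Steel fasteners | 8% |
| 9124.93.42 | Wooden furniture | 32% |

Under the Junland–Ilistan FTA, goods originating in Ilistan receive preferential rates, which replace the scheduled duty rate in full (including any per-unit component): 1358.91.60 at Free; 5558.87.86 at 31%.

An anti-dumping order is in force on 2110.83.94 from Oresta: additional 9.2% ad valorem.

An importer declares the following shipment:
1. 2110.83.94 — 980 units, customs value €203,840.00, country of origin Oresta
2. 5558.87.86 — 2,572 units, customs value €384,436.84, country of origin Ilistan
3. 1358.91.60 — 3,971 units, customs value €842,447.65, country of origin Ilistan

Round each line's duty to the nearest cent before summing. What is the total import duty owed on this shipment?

Line 1 (2110.83.94, Oresta, 980 units, €203,840.00):
Base rate for 2110.83.94 is 24.5%.
Additional duty on 2110.83.94 from Oresta: +9.2%. Applied ad valorem rate: 24.5% + 9.2% = 33.7%.
Duty = €203,840.00 × 33.7% = €68,694.08.
Line 2 (5558.87.86, Ilistan, 2,572 units, €384,436.84):
Base rate for 5558.87.86 is 32%.
Origin Ilistan qualifies under the Junland–Ilistan agreement and 5558.87.86 is covered: preferential rate 31% applies instead.
Duty = €384,436.84 × 31% = €119,175.42.
Line 3 (1358.91.60, Ilistan, 3,971 units, €842,447.65):
Base rate for 1358.91.60 is 6% + €2.82/unit.
Origin Ilistan qualifies under the Junland–Ilistan agreement and 1358.91.60 is covered: preferential rate Free applies instead.
Duty = €842,447.65 × 0% = €0.00.
Total = €68,694.08 + €119,175.42 + €0.00 = €187,869.50.

€187,869.50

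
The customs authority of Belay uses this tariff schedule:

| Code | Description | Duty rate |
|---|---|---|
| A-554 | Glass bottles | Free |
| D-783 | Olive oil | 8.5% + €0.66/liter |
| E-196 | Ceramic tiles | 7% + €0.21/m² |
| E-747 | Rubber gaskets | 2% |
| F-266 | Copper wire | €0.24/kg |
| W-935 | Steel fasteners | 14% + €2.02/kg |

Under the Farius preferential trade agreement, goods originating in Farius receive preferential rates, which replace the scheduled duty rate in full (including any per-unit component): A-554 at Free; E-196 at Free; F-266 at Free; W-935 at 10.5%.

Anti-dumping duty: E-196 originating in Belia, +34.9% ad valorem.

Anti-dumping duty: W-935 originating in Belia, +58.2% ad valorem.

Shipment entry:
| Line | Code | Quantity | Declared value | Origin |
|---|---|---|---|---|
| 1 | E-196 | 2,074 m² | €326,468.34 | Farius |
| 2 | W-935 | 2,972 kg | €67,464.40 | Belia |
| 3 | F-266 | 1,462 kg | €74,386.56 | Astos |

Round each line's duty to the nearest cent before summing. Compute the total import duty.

€55,063.62

Line 1 (E-196, Farius, 2,074 m², €326,468.34):
Base rate for E-196 is 7% + €0.21/m².
Origin Farius qualifies under the Belay–Farius agreement and E-196 is covered: preferential rate Free applies instead.
The additional-duty order on E-196 targets Belia, not Farius; it does not apply.
Duty = €326,468.34 × 0% = €0.00.
Line 2 (W-935, Belia, 2,972 kg, €67,464.40):
Base rate for W-935 is 14% + €2.02/kg.
W-935 has an FTA preferential rate, but origin Belia is not Farius; base rate stands.
Additional duty on W-935 from Belia: +58.2%. Applied ad valorem rate: 14% + 58.2% = 72.2%.
Duty = €67,464.40 × 72.2% + 2,972 × €2.02 = €54,712.74.
Line 3 (F-266, Astos, 1,462 kg, €74,386.56):
Base rate for F-266 is €0.24/kg.
F-266 has an FTA preferential rate, but origin Astos is not Farius; base rate stands.
Duty = 1,462 × €0.24 = €350.88.
Total = €0.00 + €54,712.74 + €350.88 = €55,063.62.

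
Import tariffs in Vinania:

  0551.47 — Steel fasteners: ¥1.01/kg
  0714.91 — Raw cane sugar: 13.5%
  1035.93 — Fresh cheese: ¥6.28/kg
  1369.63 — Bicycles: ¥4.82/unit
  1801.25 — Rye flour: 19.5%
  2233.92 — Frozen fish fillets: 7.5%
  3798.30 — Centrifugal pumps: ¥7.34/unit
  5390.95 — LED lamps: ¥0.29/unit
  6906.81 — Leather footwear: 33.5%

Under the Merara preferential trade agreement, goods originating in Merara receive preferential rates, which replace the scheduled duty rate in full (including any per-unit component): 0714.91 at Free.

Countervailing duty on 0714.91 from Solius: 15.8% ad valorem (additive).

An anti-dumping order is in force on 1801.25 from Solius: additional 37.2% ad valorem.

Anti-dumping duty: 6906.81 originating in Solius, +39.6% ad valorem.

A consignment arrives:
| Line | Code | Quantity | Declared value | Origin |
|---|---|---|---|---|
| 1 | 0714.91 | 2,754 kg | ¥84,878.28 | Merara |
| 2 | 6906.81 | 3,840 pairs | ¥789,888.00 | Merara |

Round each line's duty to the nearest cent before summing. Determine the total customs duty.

¥264,612.48

Line 1 (0714.91, Merara, 2,754 kg, ¥84,878.28):
Base rate for 0714.91 is 13.5%.
Origin Merara qualifies under the Vinania–Merara agreement and 0714.91 is covered: preferential rate Free applies instead.
The additional-duty order on 0714.91 targets Solius, not Merara; it does not apply.
Duty = ¥84,878.28 × 0% = ¥0.00.
Line 2 (6906.81, Merara, 3,840 pairs, ¥789,888.00):
Base rate for 6906.81 is 33.5%.
Origin Merara is the FTA partner but 6906.81 is not on the preference list; base rate stands.
The additional-duty order on 6906.81 targets Solius, not Merara; it does not apply.
Duty = ¥789,888.00 × 33.5% = ¥264,612.48.
Total = ¥0.00 + ¥264,612.48 = ¥264,612.48.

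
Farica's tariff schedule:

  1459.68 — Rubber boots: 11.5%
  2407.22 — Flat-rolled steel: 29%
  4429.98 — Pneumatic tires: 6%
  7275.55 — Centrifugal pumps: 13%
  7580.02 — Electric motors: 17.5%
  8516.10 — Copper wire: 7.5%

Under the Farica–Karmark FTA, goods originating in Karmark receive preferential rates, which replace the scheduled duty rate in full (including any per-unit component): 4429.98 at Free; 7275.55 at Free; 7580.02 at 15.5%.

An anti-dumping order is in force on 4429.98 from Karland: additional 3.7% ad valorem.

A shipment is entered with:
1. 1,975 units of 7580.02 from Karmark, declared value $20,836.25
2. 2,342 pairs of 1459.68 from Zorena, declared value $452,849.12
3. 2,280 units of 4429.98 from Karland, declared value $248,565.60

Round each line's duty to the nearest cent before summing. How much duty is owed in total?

$79,418.13

Line 1 (7580.02, Karmark, 1,975 units, $20,836.25):
Base rate for 7580.02 is 17.5%.
Origin Karmark qualifies under the Farica–Karmark agreement and 7580.02 is covered: preferential rate 15.5% applies instead.
Duty = $20,836.25 × 15.5% = $3,229.62.
Line 2 (1459.68, Zorena, 2,342 pairs, $452,849.12):
Base rate for 1459.68 is 11.5%.
Duty = $452,849.12 × 11.5% = $52,077.65.
Line 3 (4429.98, Karland, 2,280 units, $248,565.60):
Base rate for 4429.98 is 6%.
4429.98 has an FTA preferential rate, but origin Karland is not Karmark; base rate stands.
Additional duty on 4429.98 from Karland: +3.7%. Applied ad valorem rate: 6% + 3.7% = 9.7%.
Duty = $248,565.60 × 9.7% = $24,110.86.
Total = $3,229.62 + $52,077.65 + $24,110.86 = $79,418.13.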